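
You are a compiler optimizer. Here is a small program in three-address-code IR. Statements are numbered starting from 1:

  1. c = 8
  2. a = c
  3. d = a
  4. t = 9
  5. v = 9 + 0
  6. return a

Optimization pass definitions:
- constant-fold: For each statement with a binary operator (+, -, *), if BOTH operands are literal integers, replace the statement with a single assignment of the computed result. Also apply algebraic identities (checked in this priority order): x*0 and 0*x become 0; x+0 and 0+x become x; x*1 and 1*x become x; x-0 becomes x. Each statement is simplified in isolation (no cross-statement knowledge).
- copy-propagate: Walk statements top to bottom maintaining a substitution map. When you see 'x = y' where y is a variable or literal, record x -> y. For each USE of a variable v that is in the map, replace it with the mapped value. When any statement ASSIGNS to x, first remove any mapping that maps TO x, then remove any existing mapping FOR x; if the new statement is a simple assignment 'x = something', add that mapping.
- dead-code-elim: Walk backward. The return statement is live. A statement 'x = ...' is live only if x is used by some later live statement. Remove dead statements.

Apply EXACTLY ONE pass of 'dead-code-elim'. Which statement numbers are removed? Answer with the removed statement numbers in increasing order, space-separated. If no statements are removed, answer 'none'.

Answer: 3 4 5

Derivation:
Backward liveness scan:
Stmt 1 'c = 8': KEEP (c is live); live-in = []
Stmt 2 'a = c': KEEP (a is live); live-in = ['c']
Stmt 3 'd = a': DEAD (d not in live set ['a'])
Stmt 4 't = 9': DEAD (t not in live set ['a'])
Stmt 5 'v = 9 + 0': DEAD (v not in live set ['a'])
Stmt 6 'return a': KEEP (return); live-in = ['a']
Removed statement numbers: [3, 4, 5]
Surviving IR:
  c = 8
  a = c
  return a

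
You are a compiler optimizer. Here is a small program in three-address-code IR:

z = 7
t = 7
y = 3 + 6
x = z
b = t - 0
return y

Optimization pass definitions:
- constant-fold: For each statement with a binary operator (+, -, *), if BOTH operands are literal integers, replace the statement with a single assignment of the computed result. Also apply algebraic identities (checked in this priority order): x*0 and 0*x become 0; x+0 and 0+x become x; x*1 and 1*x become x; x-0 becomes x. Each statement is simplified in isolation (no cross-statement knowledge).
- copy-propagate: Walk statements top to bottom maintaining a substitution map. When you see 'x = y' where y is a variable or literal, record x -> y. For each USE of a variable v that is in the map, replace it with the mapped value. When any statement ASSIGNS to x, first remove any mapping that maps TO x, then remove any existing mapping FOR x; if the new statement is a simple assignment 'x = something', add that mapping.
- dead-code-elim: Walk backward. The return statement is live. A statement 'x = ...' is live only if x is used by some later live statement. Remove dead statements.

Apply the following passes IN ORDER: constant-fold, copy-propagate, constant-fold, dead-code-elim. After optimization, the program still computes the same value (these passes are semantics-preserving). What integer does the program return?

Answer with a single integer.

Initial IR:
  z = 7
  t = 7
  y = 3 + 6
  x = z
  b = t - 0
  return y
After constant-fold (6 stmts):
  z = 7
  t = 7
  y = 9
  x = z
  b = t
  return y
After copy-propagate (6 stmts):
  z = 7
  t = 7
  y = 9
  x = 7
  b = 7
  return 9
After constant-fold (6 stmts):
  z = 7
  t = 7
  y = 9
  x = 7
  b = 7
  return 9
After dead-code-elim (1 stmts):
  return 9
Evaluate:
  z = 7  =>  z = 7
  t = 7  =>  t = 7
  y = 3 + 6  =>  y = 9
  x = z  =>  x = 7
  b = t - 0  =>  b = 7
  return y = 9

Answer: 9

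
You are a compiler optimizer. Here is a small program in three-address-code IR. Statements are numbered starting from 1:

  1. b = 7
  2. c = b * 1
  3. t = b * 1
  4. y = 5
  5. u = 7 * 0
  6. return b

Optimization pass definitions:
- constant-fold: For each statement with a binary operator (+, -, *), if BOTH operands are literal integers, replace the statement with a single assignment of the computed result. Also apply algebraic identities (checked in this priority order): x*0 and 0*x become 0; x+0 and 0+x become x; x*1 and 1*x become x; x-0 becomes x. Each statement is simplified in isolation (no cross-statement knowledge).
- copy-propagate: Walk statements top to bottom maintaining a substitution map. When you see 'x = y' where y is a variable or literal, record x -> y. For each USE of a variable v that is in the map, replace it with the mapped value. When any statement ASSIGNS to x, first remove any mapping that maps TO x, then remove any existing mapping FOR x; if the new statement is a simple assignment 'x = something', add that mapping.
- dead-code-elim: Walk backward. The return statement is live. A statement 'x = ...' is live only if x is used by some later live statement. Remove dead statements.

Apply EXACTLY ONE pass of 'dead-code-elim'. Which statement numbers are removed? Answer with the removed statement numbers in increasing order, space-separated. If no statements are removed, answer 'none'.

Answer: 2 3 4 5

Derivation:
Backward liveness scan:
Stmt 1 'b = 7': KEEP (b is live); live-in = []
Stmt 2 'c = b * 1': DEAD (c not in live set ['b'])
Stmt 3 't = b * 1': DEAD (t not in live set ['b'])
Stmt 4 'y = 5': DEAD (y not in live set ['b'])
Stmt 5 'u = 7 * 0': DEAD (u not in live set ['b'])
Stmt 6 'return b': KEEP (return); live-in = ['b']
Removed statement numbers: [2, 3, 4, 5]
Surviving IR:
  b = 7
  return b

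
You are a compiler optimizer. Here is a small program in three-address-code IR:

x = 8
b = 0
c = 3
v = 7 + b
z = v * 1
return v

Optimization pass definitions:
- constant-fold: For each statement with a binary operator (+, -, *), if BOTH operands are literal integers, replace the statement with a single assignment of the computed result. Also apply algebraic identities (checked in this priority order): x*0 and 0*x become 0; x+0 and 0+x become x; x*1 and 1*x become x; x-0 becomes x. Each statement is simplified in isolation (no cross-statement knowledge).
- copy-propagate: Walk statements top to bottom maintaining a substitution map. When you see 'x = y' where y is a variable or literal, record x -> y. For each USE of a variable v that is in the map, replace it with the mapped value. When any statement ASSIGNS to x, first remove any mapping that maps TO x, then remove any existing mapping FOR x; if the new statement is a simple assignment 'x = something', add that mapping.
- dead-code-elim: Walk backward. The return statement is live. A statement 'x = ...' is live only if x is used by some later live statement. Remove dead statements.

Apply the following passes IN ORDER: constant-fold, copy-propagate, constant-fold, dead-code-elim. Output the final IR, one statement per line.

Initial IR:
  x = 8
  b = 0
  c = 3
  v = 7 + b
  z = v * 1
  return v
After constant-fold (6 stmts):
  x = 8
  b = 0
  c = 3
  v = 7 + b
  z = v
  return v
After copy-propagate (6 stmts):
  x = 8
  b = 0
  c = 3
  v = 7 + 0
  z = v
  return v
After constant-fold (6 stmts):
  x = 8
  b = 0
  c = 3
  v = 7
  z = v
  return v
After dead-code-elim (2 stmts):
  v = 7
  return v

Answer: v = 7
return v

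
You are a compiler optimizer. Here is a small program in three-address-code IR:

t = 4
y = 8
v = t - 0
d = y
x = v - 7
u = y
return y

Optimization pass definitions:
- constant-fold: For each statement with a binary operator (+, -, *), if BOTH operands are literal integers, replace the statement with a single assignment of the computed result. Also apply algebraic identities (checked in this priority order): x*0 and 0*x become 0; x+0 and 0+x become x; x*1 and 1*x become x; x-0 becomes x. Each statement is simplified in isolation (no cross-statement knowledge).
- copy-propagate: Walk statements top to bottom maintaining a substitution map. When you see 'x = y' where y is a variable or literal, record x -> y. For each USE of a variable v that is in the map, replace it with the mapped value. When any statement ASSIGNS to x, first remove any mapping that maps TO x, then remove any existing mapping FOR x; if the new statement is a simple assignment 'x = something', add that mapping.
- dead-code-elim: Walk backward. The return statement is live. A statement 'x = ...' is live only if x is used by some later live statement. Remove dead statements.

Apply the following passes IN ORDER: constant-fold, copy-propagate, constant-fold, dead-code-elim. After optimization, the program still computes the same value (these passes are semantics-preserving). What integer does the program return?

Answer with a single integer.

Answer: 8

Derivation:
Initial IR:
  t = 4
  y = 8
  v = t - 0
  d = y
  x = v - 7
  u = y
  return y
After constant-fold (7 stmts):
  t = 4
  y = 8
  v = t
  d = y
  x = v - 7
  u = y
  return y
After copy-propagate (7 stmts):
  t = 4
  y = 8
  v = 4
  d = 8
  x = 4 - 7
  u = 8
  return 8
After constant-fold (7 stmts):
  t = 4
  y = 8
  v = 4
  d = 8
  x = -3
  u = 8
  return 8
After dead-code-elim (1 stmts):
  return 8
Evaluate:
  t = 4  =>  t = 4
  y = 8  =>  y = 8
  v = t - 0  =>  v = 4
  d = y  =>  d = 8
  x = v - 7  =>  x = -3
  u = y  =>  u = 8
  return y = 8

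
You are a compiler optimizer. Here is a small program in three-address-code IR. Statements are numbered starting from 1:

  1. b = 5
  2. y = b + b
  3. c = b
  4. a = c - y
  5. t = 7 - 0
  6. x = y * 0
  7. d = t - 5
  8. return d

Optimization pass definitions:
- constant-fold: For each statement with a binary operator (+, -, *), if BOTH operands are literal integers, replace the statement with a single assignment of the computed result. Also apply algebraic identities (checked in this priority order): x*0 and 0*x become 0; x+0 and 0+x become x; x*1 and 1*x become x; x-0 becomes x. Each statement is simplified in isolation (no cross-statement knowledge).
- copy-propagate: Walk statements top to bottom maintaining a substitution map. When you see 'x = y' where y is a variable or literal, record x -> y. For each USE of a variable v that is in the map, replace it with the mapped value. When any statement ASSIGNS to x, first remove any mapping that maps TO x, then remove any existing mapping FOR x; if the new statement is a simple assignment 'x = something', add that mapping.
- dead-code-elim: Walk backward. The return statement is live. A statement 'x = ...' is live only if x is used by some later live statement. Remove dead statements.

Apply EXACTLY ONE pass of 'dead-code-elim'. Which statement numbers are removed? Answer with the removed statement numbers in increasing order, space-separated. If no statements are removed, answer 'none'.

Backward liveness scan:
Stmt 1 'b = 5': DEAD (b not in live set [])
Stmt 2 'y = b + b': DEAD (y not in live set [])
Stmt 3 'c = b': DEAD (c not in live set [])
Stmt 4 'a = c - y': DEAD (a not in live set [])
Stmt 5 't = 7 - 0': KEEP (t is live); live-in = []
Stmt 6 'x = y * 0': DEAD (x not in live set ['t'])
Stmt 7 'd = t - 5': KEEP (d is live); live-in = ['t']
Stmt 8 'return d': KEEP (return); live-in = ['d']
Removed statement numbers: [1, 2, 3, 4, 6]
Surviving IR:
  t = 7 - 0
  d = t - 5
  return d

Answer: 1 2 3 4 6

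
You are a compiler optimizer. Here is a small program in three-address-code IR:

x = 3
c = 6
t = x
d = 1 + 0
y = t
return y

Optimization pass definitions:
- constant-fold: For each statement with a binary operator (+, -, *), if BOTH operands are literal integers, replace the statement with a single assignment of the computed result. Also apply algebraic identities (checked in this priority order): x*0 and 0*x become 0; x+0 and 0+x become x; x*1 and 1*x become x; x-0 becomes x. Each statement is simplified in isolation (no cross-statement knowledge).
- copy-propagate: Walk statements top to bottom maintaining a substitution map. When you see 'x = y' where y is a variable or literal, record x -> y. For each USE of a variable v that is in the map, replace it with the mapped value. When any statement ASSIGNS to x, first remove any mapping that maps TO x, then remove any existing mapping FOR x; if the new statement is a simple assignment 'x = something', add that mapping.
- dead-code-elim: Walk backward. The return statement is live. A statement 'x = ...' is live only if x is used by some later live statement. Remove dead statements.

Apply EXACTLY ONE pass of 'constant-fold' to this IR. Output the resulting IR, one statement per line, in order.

Applying constant-fold statement-by-statement:
  [1] x = 3  (unchanged)
  [2] c = 6  (unchanged)
  [3] t = x  (unchanged)
  [4] d = 1 + 0  -> d = 1
  [5] y = t  (unchanged)
  [6] return y  (unchanged)
Result (6 stmts):
  x = 3
  c = 6
  t = x
  d = 1
  y = t
  return y

Answer: x = 3
c = 6
t = x
d = 1
y = t
return y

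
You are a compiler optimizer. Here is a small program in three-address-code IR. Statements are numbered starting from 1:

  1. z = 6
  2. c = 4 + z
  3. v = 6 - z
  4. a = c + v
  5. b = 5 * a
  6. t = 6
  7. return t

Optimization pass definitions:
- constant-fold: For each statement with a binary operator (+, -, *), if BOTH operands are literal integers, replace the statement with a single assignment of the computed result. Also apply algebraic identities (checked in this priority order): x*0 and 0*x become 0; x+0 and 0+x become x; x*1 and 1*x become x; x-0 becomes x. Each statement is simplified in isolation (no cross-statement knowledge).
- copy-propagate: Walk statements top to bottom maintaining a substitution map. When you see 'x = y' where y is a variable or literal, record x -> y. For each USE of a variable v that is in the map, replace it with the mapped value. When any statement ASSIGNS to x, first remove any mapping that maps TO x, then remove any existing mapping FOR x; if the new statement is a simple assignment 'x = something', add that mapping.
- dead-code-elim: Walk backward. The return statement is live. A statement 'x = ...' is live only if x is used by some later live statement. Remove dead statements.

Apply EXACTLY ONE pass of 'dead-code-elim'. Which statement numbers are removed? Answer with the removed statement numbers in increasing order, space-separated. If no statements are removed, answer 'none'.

Backward liveness scan:
Stmt 1 'z = 6': DEAD (z not in live set [])
Stmt 2 'c = 4 + z': DEAD (c not in live set [])
Stmt 3 'v = 6 - z': DEAD (v not in live set [])
Stmt 4 'a = c + v': DEAD (a not in live set [])
Stmt 5 'b = 5 * a': DEAD (b not in live set [])
Stmt 6 't = 6': KEEP (t is live); live-in = []
Stmt 7 'return t': KEEP (return); live-in = ['t']
Removed statement numbers: [1, 2, 3, 4, 5]
Surviving IR:
  t = 6
  return t

Answer: 1 2 3 4 5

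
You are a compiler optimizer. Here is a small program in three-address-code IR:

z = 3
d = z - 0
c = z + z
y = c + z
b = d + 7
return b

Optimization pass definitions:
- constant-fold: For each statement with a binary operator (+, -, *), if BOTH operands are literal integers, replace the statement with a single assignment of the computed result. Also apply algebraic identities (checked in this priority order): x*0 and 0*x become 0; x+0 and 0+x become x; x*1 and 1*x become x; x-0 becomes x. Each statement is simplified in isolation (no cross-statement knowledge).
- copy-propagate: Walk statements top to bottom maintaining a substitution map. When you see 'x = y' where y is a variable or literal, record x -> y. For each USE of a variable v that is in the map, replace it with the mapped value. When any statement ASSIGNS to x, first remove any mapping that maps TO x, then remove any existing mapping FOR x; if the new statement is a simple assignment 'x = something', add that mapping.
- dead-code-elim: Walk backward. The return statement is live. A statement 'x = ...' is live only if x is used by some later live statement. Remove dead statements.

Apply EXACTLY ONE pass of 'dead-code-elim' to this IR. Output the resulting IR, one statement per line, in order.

Applying dead-code-elim statement-by-statement:
  [6] return b  -> KEEP (return); live=['b']
  [5] b = d + 7  -> KEEP; live=['d']
  [4] y = c + z  -> DEAD (y not live)
  [3] c = z + z  -> DEAD (c not live)
  [2] d = z - 0  -> KEEP; live=['z']
  [1] z = 3  -> KEEP; live=[]
Result (4 stmts):
  z = 3
  d = z - 0
  b = d + 7
  return b

Answer: z = 3
d = z - 0
b = d + 7
return b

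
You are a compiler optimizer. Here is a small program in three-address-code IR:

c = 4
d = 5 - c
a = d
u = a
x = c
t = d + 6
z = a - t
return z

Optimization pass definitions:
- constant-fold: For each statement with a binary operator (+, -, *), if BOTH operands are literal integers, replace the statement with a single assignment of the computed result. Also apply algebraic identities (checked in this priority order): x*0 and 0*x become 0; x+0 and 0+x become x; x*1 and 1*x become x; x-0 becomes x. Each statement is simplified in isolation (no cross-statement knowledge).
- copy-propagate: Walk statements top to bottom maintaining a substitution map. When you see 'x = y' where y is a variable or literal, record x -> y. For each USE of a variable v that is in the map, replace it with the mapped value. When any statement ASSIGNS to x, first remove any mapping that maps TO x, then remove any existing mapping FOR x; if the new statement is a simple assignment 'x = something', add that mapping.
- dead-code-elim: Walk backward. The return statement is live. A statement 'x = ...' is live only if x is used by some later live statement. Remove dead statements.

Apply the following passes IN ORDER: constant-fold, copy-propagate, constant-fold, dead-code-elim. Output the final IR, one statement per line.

Initial IR:
  c = 4
  d = 5 - c
  a = d
  u = a
  x = c
  t = d + 6
  z = a - t
  return z
After constant-fold (8 stmts):
  c = 4
  d = 5 - c
  a = d
  u = a
  x = c
  t = d + 6
  z = a - t
  return z
After copy-propagate (8 stmts):
  c = 4
  d = 5 - 4
  a = d
  u = d
  x = 4
  t = d + 6
  z = d - t
  return z
After constant-fold (8 stmts):
  c = 4
  d = 1
  a = d
  u = d
  x = 4
  t = d + 6
  z = d - t
  return z
After dead-code-elim (4 stmts):
  d = 1
  t = d + 6
  z = d - t
  return z

Answer: d = 1
t = d + 6
z = d - t
return z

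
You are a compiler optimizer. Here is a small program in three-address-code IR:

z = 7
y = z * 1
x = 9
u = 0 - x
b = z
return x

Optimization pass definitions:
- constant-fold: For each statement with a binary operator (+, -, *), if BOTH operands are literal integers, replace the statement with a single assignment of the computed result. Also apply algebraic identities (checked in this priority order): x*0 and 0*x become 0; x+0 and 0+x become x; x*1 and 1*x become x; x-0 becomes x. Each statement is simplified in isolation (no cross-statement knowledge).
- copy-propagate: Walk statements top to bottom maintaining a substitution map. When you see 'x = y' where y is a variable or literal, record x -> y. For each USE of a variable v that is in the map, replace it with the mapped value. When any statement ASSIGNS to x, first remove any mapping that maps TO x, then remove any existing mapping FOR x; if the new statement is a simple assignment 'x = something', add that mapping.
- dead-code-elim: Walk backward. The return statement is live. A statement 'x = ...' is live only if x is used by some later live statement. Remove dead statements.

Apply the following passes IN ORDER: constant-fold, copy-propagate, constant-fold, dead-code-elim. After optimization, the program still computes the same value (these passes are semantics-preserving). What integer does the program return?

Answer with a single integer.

Initial IR:
  z = 7
  y = z * 1
  x = 9
  u = 0 - x
  b = z
  return x
After constant-fold (6 stmts):
  z = 7
  y = z
  x = 9
  u = 0 - x
  b = z
  return x
After copy-propagate (6 stmts):
  z = 7
  y = 7
  x = 9
  u = 0 - 9
  b = 7
  return 9
After constant-fold (6 stmts):
  z = 7
  y = 7
  x = 9
  u = -9
  b = 7
  return 9
After dead-code-elim (1 stmts):
  return 9
Evaluate:
  z = 7  =>  z = 7
  y = z * 1  =>  y = 7
  x = 9  =>  x = 9
  u = 0 - x  =>  u = -9
  b = z  =>  b = 7
  return x = 9

Answer: 9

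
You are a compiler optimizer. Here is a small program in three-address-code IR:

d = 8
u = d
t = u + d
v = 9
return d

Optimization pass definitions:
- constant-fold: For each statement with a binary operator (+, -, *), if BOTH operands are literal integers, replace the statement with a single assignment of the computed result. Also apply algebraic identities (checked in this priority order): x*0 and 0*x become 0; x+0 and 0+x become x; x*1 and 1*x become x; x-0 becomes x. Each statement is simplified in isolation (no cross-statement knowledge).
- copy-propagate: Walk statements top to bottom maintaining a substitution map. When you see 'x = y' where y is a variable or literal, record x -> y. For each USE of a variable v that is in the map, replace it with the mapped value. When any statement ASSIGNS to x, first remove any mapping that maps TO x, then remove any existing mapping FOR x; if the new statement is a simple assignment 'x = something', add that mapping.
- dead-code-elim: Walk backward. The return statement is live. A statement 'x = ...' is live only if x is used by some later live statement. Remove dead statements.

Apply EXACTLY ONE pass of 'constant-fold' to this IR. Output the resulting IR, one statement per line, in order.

Applying constant-fold statement-by-statement:
  [1] d = 8  (unchanged)
  [2] u = d  (unchanged)
  [3] t = u + d  (unchanged)
  [4] v = 9  (unchanged)
  [5] return d  (unchanged)
Result (5 stmts):
  d = 8
  u = d
  t = u + d
  v = 9
  return d

Answer: d = 8
u = d
t = u + d
v = 9
return d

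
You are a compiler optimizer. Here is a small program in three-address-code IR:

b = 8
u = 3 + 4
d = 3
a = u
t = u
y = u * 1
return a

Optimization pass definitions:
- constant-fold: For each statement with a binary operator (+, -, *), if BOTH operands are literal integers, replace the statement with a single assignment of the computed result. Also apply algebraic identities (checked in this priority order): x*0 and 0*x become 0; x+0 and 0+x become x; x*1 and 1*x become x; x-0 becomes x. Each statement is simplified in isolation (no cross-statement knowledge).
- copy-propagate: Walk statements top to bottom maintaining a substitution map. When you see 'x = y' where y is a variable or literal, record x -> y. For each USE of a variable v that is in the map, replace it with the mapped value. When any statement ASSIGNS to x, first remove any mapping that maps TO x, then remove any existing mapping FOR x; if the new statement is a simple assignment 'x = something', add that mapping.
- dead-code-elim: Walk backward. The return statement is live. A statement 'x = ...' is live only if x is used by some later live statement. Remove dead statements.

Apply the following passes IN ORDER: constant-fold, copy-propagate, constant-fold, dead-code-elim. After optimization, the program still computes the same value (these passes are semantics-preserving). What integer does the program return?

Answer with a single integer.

Initial IR:
  b = 8
  u = 3 + 4
  d = 3
  a = u
  t = u
  y = u * 1
  return a
After constant-fold (7 stmts):
  b = 8
  u = 7
  d = 3
  a = u
  t = u
  y = u
  return a
After copy-propagate (7 stmts):
  b = 8
  u = 7
  d = 3
  a = 7
  t = 7
  y = 7
  return 7
After constant-fold (7 stmts):
  b = 8
  u = 7
  d = 3
  a = 7
  t = 7
  y = 7
  return 7
After dead-code-elim (1 stmts):
  return 7
Evaluate:
  b = 8  =>  b = 8
  u = 3 + 4  =>  u = 7
  d = 3  =>  d = 3
  a = u  =>  a = 7
  t = u  =>  t = 7
  y = u * 1  =>  y = 7
  return a = 7

Answer: 7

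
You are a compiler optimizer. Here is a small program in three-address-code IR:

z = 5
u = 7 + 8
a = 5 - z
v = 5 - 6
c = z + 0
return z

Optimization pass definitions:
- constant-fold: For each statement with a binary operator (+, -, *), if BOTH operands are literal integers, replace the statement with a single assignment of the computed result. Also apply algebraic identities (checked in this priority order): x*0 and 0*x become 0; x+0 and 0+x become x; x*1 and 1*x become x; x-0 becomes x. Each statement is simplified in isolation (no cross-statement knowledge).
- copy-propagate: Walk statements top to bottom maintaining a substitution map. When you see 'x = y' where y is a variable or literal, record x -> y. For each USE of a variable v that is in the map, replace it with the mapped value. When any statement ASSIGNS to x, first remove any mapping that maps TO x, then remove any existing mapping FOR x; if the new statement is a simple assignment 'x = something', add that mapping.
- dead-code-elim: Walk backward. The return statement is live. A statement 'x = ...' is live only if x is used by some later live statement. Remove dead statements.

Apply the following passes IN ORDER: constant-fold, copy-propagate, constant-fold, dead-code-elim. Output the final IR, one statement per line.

Answer: return 5

Derivation:
Initial IR:
  z = 5
  u = 7 + 8
  a = 5 - z
  v = 5 - 6
  c = z + 0
  return z
After constant-fold (6 stmts):
  z = 5
  u = 15
  a = 5 - z
  v = -1
  c = z
  return z
After copy-propagate (6 stmts):
  z = 5
  u = 15
  a = 5 - 5
  v = -1
  c = 5
  return 5
After constant-fold (6 stmts):
  z = 5
  u = 15
  a = 0
  v = -1
  c = 5
  return 5
After dead-code-elim (1 stmts):
  return 5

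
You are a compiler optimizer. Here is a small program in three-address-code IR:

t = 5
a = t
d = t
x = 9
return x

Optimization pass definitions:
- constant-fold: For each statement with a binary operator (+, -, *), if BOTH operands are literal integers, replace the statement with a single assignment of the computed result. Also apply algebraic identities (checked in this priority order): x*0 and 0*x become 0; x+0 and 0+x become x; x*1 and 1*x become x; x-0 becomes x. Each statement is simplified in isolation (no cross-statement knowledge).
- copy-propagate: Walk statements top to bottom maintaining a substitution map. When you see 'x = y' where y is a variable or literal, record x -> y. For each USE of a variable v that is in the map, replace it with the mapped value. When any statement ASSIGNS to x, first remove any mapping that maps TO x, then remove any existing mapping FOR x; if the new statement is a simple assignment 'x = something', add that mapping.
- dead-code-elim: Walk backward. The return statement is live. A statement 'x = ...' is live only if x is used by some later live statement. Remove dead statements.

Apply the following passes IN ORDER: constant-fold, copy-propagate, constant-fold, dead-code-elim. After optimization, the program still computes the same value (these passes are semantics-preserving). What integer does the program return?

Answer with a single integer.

Initial IR:
  t = 5
  a = t
  d = t
  x = 9
  return x
After constant-fold (5 stmts):
  t = 5
  a = t
  d = t
  x = 9
  return x
After copy-propagate (5 stmts):
  t = 5
  a = 5
  d = 5
  x = 9
  return 9
After constant-fold (5 stmts):
  t = 5
  a = 5
  d = 5
  x = 9
  return 9
After dead-code-elim (1 stmts):
  return 9
Evaluate:
  t = 5  =>  t = 5
  a = t  =>  a = 5
  d = t  =>  d = 5
  x = 9  =>  x = 9
  return x = 9

Answer: 9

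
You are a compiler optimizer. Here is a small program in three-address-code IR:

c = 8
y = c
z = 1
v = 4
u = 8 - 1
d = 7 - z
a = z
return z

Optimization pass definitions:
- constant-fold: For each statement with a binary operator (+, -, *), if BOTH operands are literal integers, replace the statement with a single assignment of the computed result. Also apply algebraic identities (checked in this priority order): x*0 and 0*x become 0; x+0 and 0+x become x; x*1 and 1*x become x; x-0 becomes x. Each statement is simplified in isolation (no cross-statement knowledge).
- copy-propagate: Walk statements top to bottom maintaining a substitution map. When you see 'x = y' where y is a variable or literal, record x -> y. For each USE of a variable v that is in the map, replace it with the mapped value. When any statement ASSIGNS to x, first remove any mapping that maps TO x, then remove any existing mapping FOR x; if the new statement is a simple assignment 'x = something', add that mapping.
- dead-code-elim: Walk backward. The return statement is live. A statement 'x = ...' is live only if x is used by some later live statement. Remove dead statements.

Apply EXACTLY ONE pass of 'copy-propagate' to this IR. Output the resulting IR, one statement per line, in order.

Applying copy-propagate statement-by-statement:
  [1] c = 8  (unchanged)
  [2] y = c  -> y = 8
  [3] z = 1  (unchanged)
  [4] v = 4  (unchanged)
  [5] u = 8 - 1  (unchanged)
  [6] d = 7 - z  -> d = 7 - 1
  [7] a = z  -> a = 1
  [8] return z  -> return 1
Result (8 stmts):
  c = 8
  y = 8
  z = 1
  v = 4
  u = 8 - 1
  d = 7 - 1
  a = 1
  return 1

Answer: c = 8
y = 8
z = 1
v = 4
u = 8 - 1
d = 7 - 1
a = 1
return 1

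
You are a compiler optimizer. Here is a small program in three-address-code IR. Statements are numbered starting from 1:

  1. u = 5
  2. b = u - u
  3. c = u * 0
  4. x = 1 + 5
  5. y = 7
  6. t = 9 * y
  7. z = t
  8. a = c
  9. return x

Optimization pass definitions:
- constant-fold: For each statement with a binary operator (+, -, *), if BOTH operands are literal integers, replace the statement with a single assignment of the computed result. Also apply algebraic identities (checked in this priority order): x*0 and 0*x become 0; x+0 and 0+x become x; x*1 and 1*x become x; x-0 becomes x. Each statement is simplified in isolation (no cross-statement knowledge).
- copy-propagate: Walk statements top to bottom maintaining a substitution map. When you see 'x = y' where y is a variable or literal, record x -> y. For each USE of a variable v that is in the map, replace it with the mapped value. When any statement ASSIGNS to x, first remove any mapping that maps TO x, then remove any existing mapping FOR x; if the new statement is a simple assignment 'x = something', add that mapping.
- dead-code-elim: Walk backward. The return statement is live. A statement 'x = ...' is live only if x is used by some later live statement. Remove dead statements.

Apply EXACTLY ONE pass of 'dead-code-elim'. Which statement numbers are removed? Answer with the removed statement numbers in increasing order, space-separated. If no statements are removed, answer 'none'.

Backward liveness scan:
Stmt 1 'u = 5': DEAD (u not in live set [])
Stmt 2 'b = u - u': DEAD (b not in live set [])
Stmt 3 'c = u * 0': DEAD (c not in live set [])
Stmt 4 'x = 1 + 5': KEEP (x is live); live-in = []
Stmt 5 'y = 7': DEAD (y not in live set ['x'])
Stmt 6 't = 9 * y': DEAD (t not in live set ['x'])
Stmt 7 'z = t': DEAD (z not in live set ['x'])
Stmt 8 'a = c': DEAD (a not in live set ['x'])
Stmt 9 'return x': KEEP (return); live-in = ['x']
Removed statement numbers: [1, 2, 3, 5, 6, 7, 8]
Surviving IR:
  x = 1 + 5
  return x

Answer: 1 2 3 5 6 7 8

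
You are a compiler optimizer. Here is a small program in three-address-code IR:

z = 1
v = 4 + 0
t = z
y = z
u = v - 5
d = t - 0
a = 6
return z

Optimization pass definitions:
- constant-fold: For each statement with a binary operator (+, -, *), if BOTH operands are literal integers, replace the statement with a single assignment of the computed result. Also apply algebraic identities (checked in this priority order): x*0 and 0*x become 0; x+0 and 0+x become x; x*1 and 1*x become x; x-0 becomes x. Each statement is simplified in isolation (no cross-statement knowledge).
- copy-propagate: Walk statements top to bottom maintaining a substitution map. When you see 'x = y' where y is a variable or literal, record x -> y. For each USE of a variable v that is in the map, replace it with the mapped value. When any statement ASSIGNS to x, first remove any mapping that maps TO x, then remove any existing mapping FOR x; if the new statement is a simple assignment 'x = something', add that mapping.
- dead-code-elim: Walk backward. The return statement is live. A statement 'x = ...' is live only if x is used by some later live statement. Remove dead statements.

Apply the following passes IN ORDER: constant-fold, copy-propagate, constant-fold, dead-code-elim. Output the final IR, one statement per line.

Initial IR:
  z = 1
  v = 4 + 0
  t = z
  y = z
  u = v - 5
  d = t - 0
  a = 6
  return z
After constant-fold (8 stmts):
  z = 1
  v = 4
  t = z
  y = z
  u = v - 5
  d = t
  a = 6
  return z
After copy-propagate (8 stmts):
  z = 1
  v = 4
  t = 1
  y = 1
  u = 4 - 5
  d = 1
  a = 6
  return 1
After constant-fold (8 stmts):
  z = 1
  v = 4
  t = 1
  y = 1
  u = -1
  d = 1
  a = 6
  return 1
After dead-code-elim (1 stmts):
  return 1

Answer: return 1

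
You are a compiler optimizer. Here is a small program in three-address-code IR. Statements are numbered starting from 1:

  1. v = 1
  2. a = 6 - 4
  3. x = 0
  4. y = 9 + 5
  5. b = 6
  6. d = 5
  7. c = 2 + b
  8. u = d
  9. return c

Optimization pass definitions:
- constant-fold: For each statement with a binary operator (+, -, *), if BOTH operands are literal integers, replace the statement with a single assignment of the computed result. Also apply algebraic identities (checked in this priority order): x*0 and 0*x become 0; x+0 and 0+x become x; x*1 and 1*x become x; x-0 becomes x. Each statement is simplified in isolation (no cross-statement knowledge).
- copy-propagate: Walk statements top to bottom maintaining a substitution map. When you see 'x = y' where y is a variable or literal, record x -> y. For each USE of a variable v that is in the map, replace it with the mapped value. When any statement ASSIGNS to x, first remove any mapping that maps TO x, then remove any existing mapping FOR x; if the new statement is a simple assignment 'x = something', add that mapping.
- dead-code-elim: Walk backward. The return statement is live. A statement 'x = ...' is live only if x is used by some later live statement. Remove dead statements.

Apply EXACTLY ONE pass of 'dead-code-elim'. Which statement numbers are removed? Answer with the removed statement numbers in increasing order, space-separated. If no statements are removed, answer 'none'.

Backward liveness scan:
Stmt 1 'v = 1': DEAD (v not in live set [])
Stmt 2 'a = 6 - 4': DEAD (a not in live set [])
Stmt 3 'x = 0': DEAD (x not in live set [])
Stmt 4 'y = 9 + 5': DEAD (y not in live set [])
Stmt 5 'b = 6': KEEP (b is live); live-in = []
Stmt 6 'd = 5': DEAD (d not in live set ['b'])
Stmt 7 'c = 2 + b': KEEP (c is live); live-in = ['b']
Stmt 8 'u = d': DEAD (u not in live set ['c'])
Stmt 9 'return c': KEEP (return); live-in = ['c']
Removed statement numbers: [1, 2, 3, 4, 6, 8]
Surviving IR:
  b = 6
  c = 2 + b
  return c

Answer: 1 2 3 4 6 8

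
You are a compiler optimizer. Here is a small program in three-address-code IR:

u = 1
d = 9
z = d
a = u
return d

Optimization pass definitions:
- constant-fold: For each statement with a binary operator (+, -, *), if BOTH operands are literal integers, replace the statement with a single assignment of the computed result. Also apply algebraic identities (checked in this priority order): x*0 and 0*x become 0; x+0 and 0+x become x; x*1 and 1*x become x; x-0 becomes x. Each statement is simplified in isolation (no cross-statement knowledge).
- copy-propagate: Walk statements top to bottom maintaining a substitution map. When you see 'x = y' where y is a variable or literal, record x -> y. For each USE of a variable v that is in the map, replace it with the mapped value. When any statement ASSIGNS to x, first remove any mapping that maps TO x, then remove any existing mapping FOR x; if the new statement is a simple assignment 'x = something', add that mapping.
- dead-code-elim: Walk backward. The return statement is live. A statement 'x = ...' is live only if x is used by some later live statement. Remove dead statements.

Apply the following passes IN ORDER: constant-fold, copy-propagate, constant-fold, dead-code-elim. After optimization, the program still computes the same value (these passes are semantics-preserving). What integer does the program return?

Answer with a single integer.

Initial IR:
  u = 1
  d = 9
  z = d
  a = u
  return d
After constant-fold (5 stmts):
  u = 1
  d = 9
  z = d
  a = u
  return d
After copy-propagate (5 stmts):
  u = 1
  d = 9
  z = 9
  a = 1
  return 9
After constant-fold (5 stmts):
  u = 1
  d = 9
  z = 9
  a = 1
  return 9
After dead-code-elim (1 stmts):
  return 9
Evaluate:
  u = 1  =>  u = 1
  d = 9  =>  d = 9
  z = d  =>  z = 9
  a = u  =>  a = 1
  return d = 9

Answer: 9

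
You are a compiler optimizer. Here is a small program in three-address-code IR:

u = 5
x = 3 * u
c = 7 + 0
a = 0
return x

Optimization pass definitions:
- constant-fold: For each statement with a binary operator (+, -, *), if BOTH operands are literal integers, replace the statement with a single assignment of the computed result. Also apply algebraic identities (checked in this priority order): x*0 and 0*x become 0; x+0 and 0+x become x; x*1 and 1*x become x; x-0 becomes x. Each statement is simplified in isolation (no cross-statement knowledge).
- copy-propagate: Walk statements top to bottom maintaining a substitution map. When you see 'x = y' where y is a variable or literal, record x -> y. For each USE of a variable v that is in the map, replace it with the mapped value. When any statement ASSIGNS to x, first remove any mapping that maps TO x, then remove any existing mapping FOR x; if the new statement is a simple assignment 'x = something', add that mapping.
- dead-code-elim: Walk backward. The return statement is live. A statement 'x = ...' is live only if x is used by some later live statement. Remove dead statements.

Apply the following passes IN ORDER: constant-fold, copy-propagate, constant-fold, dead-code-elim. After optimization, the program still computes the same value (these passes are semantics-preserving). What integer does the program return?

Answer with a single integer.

Initial IR:
  u = 5
  x = 3 * u
  c = 7 + 0
  a = 0
  return x
After constant-fold (5 stmts):
  u = 5
  x = 3 * u
  c = 7
  a = 0
  return x
After copy-propagate (5 stmts):
  u = 5
  x = 3 * 5
  c = 7
  a = 0
  return x
After constant-fold (5 stmts):
  u = 5
  x = 15
  c = 7
  a = 0
  return x
After dead-code-elim (2 stmts):
  x = 15
  return x
Evaluate:
  u = 5  =>  u = 5
  x = 3 * u  =>  x = 15
  c = 7 + 0  =>  c = 7
  a = 0  =>  a = 0
  return x = 15

Answer: 15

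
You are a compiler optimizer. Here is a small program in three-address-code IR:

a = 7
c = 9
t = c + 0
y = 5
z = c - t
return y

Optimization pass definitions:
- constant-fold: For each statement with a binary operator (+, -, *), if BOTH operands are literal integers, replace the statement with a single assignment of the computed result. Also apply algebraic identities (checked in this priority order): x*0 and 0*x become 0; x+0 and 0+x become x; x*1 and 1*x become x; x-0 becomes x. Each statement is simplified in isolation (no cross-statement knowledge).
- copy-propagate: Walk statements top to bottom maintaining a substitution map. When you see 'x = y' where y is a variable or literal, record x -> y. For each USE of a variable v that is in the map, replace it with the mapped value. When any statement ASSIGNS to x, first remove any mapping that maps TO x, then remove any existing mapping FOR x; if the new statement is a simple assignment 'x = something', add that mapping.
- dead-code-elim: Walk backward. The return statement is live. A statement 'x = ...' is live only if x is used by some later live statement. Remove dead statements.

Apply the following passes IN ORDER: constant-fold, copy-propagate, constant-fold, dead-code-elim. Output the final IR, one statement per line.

Answer: return 5

Derivation:
Initial IR:
  a = 7
  c = 9
  t = c + 0
  y = 5
  z = c - t
  return y
After constant-fold (6 stmts):
  a = 7
  c = 9
  t = c
  y = 5
  z = c - t
  return y
After copy-propagate (6 stmts):
  a = 7
  c = 9
  t = 9
  y = 5
  z = 9 - 9
  return 5
After constant-fold (6 stmts):
  a = 7
  c = 9
  t = 9
  y = 5
  z = 0
  return 5
After dead-code-elim (1 stmts):
  return 5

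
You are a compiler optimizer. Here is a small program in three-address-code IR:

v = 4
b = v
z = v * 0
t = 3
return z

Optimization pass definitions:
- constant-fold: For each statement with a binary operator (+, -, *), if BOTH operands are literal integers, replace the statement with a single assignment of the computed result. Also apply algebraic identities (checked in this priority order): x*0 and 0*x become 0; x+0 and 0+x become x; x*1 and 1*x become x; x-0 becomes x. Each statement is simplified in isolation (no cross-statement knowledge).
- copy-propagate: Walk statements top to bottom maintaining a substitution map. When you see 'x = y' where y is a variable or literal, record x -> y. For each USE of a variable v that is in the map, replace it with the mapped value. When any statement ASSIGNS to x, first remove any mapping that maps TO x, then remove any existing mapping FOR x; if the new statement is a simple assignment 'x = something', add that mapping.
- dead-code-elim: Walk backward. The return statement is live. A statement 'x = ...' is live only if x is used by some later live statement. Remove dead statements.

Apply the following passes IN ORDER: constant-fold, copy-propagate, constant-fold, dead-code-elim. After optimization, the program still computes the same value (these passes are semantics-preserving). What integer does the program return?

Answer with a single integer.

Initial IR:
  v = 4
  b = v
  z = v * 0
  t = 3
  return z
After constant-fold (5 stmts):
  v = 4
  b = v
  z = 0
  t = 3
  return z
After copy-propagate (5 stmts):
  v = 4
  b = 4
  z = 0
  t = 3
  return 0
After constant-fold (5 stmts):
  v = 4
  b = 4
  z = 0
  t = 3
  return 0
After dead-code-elim (1 stmts):
  return 0
Evaluate:
  v = 4  =>  v = 4
  b = v  =>  b = 4
  z = v * 0  =>  z = 0
  t = 3  =>  t = 3
  return z = 0

Answer: 0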